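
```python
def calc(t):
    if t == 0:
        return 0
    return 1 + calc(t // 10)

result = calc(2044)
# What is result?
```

Count of digits of 2044: 4

Answer: 4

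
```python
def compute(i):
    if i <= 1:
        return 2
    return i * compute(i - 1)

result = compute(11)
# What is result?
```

compute(11) = 11 * 10 * 9 * 8 * 7 * 6 * 5 * 4 * 3 * 2 * 2 = 79833600

Answer: 79833600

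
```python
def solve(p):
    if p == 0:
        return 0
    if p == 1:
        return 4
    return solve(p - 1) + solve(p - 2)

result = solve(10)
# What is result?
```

Build up from base cases: solve(0)=0, solve(1)=4, solve(2)=4, solve(3)=8, solve(4)=12, solve(5)=20, solve(6)=32, ..., solve(10)=220

Answer: 220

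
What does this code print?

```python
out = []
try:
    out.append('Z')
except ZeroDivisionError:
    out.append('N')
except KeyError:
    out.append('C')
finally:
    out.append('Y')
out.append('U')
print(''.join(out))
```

Execution trace: 'Z' (try body, no exception) → 'Y' (finally) → 'U' (after the try/except). Output: ZYU

Answer: ZYU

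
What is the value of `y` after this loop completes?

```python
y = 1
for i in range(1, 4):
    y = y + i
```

Start at 1, add 1 through 3
`y` takes the values: 1 → 2 → 4 → 7

Answer: 7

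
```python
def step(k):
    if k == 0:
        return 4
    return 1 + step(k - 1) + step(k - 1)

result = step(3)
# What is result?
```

step(k) = 1 + 2·step(k-1), step(0)=4. Closed form: (4+1)·2^3 - 1 = 39.

Answer: 39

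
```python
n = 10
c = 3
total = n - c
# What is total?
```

Trace:
`n = 10` → n = 10
`c = 3` → c = 3
`total = n - c` → total = 7
So total = 7

Answer: 7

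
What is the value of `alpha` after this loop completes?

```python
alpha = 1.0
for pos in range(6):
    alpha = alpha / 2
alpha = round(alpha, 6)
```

Halving LR 6 times: 1 / 2^6
`alpha` takes the values: 1.0 → 0.5 → 0.25 → 0.125 → 0.0625 → 0.03125 → 0.015625

Answer: 0.015625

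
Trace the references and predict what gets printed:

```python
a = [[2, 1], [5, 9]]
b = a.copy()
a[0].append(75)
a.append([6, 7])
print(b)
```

Key concept: shallow copy with nested lists.
Step by step:
`a = [[2, 1], [5, 9]]` → a = [[2, 1], [5, 9]]
`b = a.copy()` → b = [[2, 1], [5, 9]]
`a[0].append(75)` → a = [[2, 1, 75], [5, 9]]; b = [[2, 1, 75], [5, 9]]
`a.append([6, 7])` → a = [[2, 1, 75], [5, 9], [6, 7]]
`print(b)` → prints [[2, 1, 75], [5, 9]]

Answer: [[2, 1, 75], [5, 9]]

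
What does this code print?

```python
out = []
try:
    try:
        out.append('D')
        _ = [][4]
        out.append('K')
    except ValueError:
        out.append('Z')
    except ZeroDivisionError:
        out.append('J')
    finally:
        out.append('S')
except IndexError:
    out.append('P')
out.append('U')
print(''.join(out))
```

Execution trace: 'D' (try body) → 'S' (finally) → 'P' (outer except IndexError) → 'U' (after the try/except). Output: DSPU

Answer: DSPU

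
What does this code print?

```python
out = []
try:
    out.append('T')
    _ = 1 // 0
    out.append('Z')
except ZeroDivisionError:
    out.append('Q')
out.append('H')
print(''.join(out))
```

Execution trace: 'T' (try body) → 'Q' (except ZeroDivisionError) → 'H' (after the try/except). Output: TQH

Answer: TQH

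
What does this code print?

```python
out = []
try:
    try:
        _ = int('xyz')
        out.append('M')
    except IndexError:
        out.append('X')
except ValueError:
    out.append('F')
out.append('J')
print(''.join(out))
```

Execution trace: 'F' (outer except ValueError) → 'J' (after the try/except). Output: FJ

Answer: FJ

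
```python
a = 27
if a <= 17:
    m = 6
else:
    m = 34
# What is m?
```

Trace:
`a = 27` → a = 27
`if a <= 17: ...` → a <= 17 is False, take else branch → m = 34
So m = 34

Answer: 34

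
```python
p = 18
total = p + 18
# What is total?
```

Trace:
`p = 18` → p = 18
`total = p + 18` → total = 36
So total = 36

Answer: 36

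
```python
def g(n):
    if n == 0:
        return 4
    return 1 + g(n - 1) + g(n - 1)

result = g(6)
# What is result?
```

g(n) = 1 + 2·g(n-1), g(0)=4. Closed form: (4+1)·2^6 - 1 = 319.

Answer: 319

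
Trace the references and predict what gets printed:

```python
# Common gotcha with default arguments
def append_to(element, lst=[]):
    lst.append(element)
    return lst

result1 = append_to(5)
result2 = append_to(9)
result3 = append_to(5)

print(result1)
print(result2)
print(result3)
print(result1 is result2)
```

Key concept: mutable default argument gotcha.
Step by step:
`result1 = append_to(5)` → result1 = [5]
`result2 = append_to(9)` → result1 = [5, 9] (same object as result2); result2 = [5, 9] (same object as result1)
`result3 = append_to(5)` → result1 = [5, 9, 5] (same object as result2, result3); result2 = [5, 9, 5] (same object as result1, result3); result3 = [5, 9, 5] (same object as result1, result2)
`print(result1)` → prints [5, 9, 5]
`print(result2)` → prints [5, 9, 5]
`print(result3)` → prints [5, 9, 5]
`print(result1 is result2)` → prints True

Answer:
[5, 9, 5]
[5, 9, 5]
[5, 9, 5]
True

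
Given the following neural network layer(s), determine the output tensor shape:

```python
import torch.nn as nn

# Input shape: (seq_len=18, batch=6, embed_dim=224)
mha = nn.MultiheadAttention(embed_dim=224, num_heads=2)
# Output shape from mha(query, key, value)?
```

Input: (18, 6, 224) -> Output: (18, 6, 224)

Answer: (18, 6, 224)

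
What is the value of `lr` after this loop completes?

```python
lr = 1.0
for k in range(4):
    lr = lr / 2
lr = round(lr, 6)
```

Halving LR 4 times: 1 / 2^4
`lr` takes the values: 1.0 → 0.5 → 0.25 → 0.125 → 0.0625

Answer: 0.0625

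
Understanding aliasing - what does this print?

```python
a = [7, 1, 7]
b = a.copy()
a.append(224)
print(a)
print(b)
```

Key concept: list.copy() creates independent copy.
Step by step:
`a = [7, 1, 7]` → a = [7, 1, 7]
`b = a.copy()` → b = [7, 1, 7]
`a.append(224)` → a = [7, 1, 7, 224]
`print(a)` → prints [7, 1, 7, 224]
`print(b)` → prints [7, 1, 7]

Answer:
[7, 1, 7, 224]
[7, 1, 7]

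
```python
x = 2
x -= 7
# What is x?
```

Trace:
`x = 2` → x = 2
`x -= 7` → x = -5
So x = -5

Answer: -5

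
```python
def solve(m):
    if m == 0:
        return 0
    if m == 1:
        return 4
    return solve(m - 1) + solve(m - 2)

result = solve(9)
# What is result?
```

Build up from base cases: solve(0)=0, solve(1)=4, solve(2)=4, solve(3)=8, solve(4)=12, solve(5)=20, solve(6)=32, ..., solve(9)=136

Answer: 136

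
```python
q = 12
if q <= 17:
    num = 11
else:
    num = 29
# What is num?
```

Trace:
`q = 12` → q = 12
`if q <= 17: ...` → q <= 17 is True → num = 11
So num = 11

Answer: 11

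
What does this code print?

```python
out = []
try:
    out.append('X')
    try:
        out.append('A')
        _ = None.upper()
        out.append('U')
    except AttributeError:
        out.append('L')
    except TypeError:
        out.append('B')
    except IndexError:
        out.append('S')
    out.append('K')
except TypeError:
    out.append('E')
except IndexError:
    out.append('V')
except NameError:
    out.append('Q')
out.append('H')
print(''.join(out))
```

Execution trace: 'X' (try body) → 'A' (inner try body) → 'L' (inner except AttributeError) → 'K' (try body, no exception) → 'H' (after the try/except). Output: XALKH

Answer: XALKH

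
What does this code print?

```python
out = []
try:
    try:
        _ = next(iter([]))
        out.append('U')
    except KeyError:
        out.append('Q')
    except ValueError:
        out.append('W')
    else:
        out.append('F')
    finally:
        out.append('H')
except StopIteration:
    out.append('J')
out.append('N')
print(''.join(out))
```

Execution trace: 'H' (inner finally) → 'J' (outer except StopIteration) → 'N' (after the try/except). Output: HJN

Answer: HJN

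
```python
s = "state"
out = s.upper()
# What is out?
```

Trace:
`s = "state"` → s = 'state'
`out = s.upper()` → out = 'STATE'
So out = 'STATE'

Answer: 'STATE'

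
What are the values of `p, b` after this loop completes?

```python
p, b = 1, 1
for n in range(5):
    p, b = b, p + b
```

Fibonacci: after 5 iterations
`p, b` takes the values: (1, 1) → (1, 2) → (2, 3) → (3, 5) → (5, 8) → (8, 13)

Answer: 8, 13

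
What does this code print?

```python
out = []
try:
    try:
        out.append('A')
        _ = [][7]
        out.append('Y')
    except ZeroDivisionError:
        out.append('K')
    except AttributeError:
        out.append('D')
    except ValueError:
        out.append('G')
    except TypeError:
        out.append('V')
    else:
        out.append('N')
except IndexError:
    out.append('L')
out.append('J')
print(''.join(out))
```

Execution trace: 'A' (try body) → 'L' (outer except IndexError) → 'J' (after the try/except). Output: ALJ

Answer: ALJ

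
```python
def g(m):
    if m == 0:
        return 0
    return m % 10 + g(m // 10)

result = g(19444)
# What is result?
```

Sum of digits of 19444: 4 + 4 + 4 + 9 + 1 = 22

Answer: 22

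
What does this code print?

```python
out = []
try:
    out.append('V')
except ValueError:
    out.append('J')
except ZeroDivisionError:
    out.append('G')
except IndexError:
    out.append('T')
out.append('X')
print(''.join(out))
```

Execution trace: 'V' (try body, no exception) → 'X' (after the try/except). Output: VX

Answer: VX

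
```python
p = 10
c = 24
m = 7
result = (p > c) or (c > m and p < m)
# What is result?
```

Trace:
`p = 10` → p = 10
`c = 24` → c = 24
`m = 7` → m = 7
`result = (p > c) or (c > m and p < m)` → result = False
So result = False

Answer: False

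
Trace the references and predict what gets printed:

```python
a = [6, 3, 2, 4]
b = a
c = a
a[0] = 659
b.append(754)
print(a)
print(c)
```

Key concept: multiple aliases.
Step by step:
`a = [6, 3, 2, 4]` → a = [6, 3, 2, 4]
`b = a` → b = [6, 3, 2, 4] (same object as a)
`c = a` → c = [6, 3, 2, 4] (same object as a, b)
`a[0] = 659` → a = [659, 3, 2, 4] (same object as b, c); b = [659, 3, 2, 4] (same object as a, c); c = [659, 3, 2, 4] (same object as a, b)
`b.append(754)` → a = [659, 3, 2, 4, 754] (same object as b, c); b = [659, 3, 2, 4, 754] (same object as a, c); c = [659, 3, 2, 4, 754] (same object as a, b)
`print(a)` → prints [659, 3, 2, 4, 754]
`print(c)` → prints [659, 3, 2, 4, 754]

Answer:
[659, 3, 2, 4, 754]
[659, 3, 2, 4, 754]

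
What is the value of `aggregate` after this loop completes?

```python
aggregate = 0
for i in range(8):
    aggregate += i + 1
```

Start at 0, add 1 to 8 = 36
`aggregate` takes the values: 0 → 1 → 3 → 6 → 10 → 15 → 21 → 28 → 36

Answer: 36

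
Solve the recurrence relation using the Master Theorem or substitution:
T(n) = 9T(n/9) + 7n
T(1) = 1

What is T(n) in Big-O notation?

By Master Theorem: a=9, b=9, f(n)=7n. Since log_9(9) = 1 and f(n) = Θ(n^1), Case 2 applies. T(n) = O(n log n).

Answer: O(n log n)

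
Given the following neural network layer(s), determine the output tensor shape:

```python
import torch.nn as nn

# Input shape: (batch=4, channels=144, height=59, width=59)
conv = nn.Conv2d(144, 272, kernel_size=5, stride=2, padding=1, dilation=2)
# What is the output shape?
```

Input: (4, 144, 59, 59) -> Output: (4, 272, 27, 27)

Answer: (4, 272, 27, 27)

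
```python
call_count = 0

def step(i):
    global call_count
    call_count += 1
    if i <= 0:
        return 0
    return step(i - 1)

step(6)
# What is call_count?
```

Linear recursion stepping by 1: 7 calls from i=6 down to ≤0.

Answer: 7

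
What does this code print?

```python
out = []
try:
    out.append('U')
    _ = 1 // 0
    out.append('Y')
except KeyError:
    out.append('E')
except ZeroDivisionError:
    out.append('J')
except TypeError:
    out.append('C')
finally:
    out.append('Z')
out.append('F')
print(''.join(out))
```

Execution trace: 'U' (try body) → 'J' (except ZeroDivisionError) → 'Z' (finally) → 'F' (after the try/except). Output: UJZF

Answer: UJZF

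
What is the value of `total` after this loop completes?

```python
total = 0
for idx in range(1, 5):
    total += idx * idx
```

Sum of squares 1² to 4² = 30
`total` takes the values: 0 → 1 → 5 → 14 → 30

Answer: 30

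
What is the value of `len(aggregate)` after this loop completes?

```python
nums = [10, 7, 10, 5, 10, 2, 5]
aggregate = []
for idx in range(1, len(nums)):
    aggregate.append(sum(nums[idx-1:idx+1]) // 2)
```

Number of 2-element averages
`aggregate` takes the values: [] → [8] → [8, 8] → [8, 8, 7] → [8, 8, 7, 7] → [8, 8, 7, 7, 6] → [8, 8, 7, 7, 6, 3]
So `len(aggregate)` = 6

Answer: 6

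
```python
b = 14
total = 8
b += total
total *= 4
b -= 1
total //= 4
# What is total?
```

Trace:
`b = 14` → b = 14
`total = 8` → total = 8
`b += total` → b = 22
`total *= 4` → total = 32
`b -= 1` → b = 21
`total //= 4` → total = 8
So total = 8

Answer: 8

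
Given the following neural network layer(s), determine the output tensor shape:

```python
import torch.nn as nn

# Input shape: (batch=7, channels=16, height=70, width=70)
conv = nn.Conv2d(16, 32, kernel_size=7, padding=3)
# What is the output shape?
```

Input: (7, 16, 70, 70) -> Output: (7, 32, 70, 70)

Answer: (7, 32, 70, 70)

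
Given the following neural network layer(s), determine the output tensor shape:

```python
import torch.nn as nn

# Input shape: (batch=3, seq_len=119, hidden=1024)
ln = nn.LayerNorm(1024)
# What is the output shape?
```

Input: (3, 119, 1024) -> Output: (3, 119, 1024)

Answer: (3, 119, 1024)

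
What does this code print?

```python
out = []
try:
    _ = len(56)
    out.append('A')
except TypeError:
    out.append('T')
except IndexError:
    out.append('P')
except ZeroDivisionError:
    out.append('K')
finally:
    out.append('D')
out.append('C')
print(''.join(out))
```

Execution trace: 'T' (except TypeError) → 'D' (finally) → 'C' (after the try/except). Output: TDC

Answer: TDC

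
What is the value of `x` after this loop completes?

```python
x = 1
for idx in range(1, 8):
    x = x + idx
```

Start at 1, add 1 through 7
`x` takes the values: 1 → 2 → 4 → 7 → 11 → 16 → 22 → 29

Answer: 29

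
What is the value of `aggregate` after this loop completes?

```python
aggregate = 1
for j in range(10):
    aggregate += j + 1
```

Start at 1, add 1 to 10 = 56
`aggregate` takes the values: 1 → 2 → 4 → 7 → 11 → 16 → 22 → 29 → 37 → 46 → 56

Answer: 56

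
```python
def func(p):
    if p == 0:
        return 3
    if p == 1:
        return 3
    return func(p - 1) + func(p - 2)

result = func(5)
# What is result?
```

Build up from base cases: func(0)=3, func(1)=3, func(2)=6, func(3)=9, func(4)=15, func(5)=24

Answer: 24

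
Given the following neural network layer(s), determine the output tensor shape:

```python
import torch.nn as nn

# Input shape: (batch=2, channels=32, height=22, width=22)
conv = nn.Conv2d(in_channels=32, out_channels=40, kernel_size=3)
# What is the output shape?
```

Input: (2, 32, 22, 22) -> Output: (2, 40, 20, 20)

Answer: (2, 40, 20, 20)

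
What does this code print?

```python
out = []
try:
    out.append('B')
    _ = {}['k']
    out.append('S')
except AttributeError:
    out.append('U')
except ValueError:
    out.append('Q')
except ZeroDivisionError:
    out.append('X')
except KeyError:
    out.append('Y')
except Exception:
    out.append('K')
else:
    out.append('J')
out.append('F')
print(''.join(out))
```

Execution trace: 'B' (try body) → 'Y' (except KeyError) → 'F' (after the try/except). Output: BYF

Answer: BYF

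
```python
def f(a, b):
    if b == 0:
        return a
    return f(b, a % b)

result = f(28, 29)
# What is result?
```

f(28, 29) -> f(29, 28) -> f(28, 1) -> f(1, 0) -> 1

Answer: 1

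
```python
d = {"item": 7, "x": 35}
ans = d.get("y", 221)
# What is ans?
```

Trace:
`d = {"item": 7, "x": 35}` → d = {'item': 7, 'x': 35}
`ans = d.get("y", 221)` → ans = 221
So ans = 221

Answer: 221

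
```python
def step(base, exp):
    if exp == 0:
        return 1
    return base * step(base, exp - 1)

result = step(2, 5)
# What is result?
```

step(2, 5) = 2 * 2 * 2 * 2 * 2 = 32

Answer: 32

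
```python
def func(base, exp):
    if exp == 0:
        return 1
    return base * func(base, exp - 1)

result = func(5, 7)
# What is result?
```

func(5, 7) = 5 * 5 * 5 * 5 * 5 * 5 * 5 = 78125

Answer: 78125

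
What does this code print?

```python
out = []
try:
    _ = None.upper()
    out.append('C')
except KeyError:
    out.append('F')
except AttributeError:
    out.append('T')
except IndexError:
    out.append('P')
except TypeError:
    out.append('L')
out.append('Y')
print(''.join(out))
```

Execution trace: 'T' (except AttributeError) → 'Y' (after the try/except). Output: TY

Answer: TY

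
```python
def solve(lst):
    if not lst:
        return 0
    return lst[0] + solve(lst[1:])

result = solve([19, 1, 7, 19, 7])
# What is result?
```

19 + 1 + 7 + 19 + 7 + 0 = 53

Answer: 53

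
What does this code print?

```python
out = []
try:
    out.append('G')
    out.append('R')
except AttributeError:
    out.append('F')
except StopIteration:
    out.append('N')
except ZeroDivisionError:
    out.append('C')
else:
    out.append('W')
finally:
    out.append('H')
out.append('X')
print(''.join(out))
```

Execution trace: 'G' (try body) → 'R' (try body, no exception) → 'W' (else) → 'H' (finally) → 'X' (after the try/except). Output: GRWHX

Answer: GRWHX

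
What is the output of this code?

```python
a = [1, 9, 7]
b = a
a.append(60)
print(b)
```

Key concept: basic list aliasing.
Step by step:
`a = [1, 9, 7]` → a = [1, 9, 7]
`b = a` → b = [1, 9, 7] (same object as a)
`a.append(60)` → a = [1, 9, 7, 60] (same object as b); b = [1, 9, 7, 60] (same object as a)
`print(b)` → prints [1, 9, 7, 60]

Answer: [1, 9, 7, 60]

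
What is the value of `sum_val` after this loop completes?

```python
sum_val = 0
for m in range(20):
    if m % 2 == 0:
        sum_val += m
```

Sum of even numbers 0 to 19
`sum_val` takes the values: 0 → 2 → 6 → 12 → 20 → 30 → 42 → 56 → 72 → 90

Answer: 90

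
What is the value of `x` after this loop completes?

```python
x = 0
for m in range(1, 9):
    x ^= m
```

XOR of 1 to 8
`x` takes the values: 0 → 1 → 3 → 0 → 4 → 1 → 7 → 0 → 8

Answer: 8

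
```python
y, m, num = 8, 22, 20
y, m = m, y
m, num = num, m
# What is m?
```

Trace:
`y, m, num = 8, 22, 20` → y = 8; m = 22; num = 20
`y, m = m, y` → y = 22; m = 8
`m, num = num, m` → m = 20; num = 8
So m = 20

Answer: 20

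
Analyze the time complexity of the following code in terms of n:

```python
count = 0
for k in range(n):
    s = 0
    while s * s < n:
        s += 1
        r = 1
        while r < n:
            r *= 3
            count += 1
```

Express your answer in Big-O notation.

Each loop level contributes: n × √n × log n. Multiplying the contributions gives O(n√n log n).

Answer: O(n√n log n)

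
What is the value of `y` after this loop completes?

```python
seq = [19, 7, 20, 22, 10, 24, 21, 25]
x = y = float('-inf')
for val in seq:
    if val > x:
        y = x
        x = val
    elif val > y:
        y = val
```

Second largest (with repeats) in [19, 7, 20, 22, 10, 24, 21, 25]
`y` takes the values: -inf → 7 → 19 → 20 → 22 → 24

Answer: 24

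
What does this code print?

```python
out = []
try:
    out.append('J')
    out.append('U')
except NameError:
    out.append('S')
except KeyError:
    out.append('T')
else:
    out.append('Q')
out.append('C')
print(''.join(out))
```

Execution trace: 'J' (try body) → 'U' (try body, no exception) → 'Q' (else) → 'C' (after the try/except). Output: JUQC

Answer: JUQC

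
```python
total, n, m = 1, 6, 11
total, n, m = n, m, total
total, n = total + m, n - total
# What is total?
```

Trace:
`total, n, m = 1, 6, 11` → total = 1; n = 6; m = 11
`total, n, m = n, m, total` → total = 6; n = 11; m = 1
`total, n = total + m, n - total` → total = 7; n = 5
So total = 7

Answer: 7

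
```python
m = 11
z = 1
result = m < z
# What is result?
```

Trace:
`m = 11` → m = 11
`z = 1` → z = 1
`result = m < z` → result = False
So result = False

Answer: False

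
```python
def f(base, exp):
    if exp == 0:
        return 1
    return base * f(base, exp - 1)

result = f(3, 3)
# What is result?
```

f(3, 3) = 3 * 3 * 3 = 27

Answer: 27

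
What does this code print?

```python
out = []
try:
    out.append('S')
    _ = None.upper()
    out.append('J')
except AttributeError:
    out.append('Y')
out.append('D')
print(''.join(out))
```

Execution trace: 'S' (try body) → 'Y' (except AttributeError) → 'D' (after the try/except). Output: SYD

Answer: SYD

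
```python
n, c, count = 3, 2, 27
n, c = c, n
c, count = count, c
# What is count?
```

Trace:
`n, c, count = 3, 2, 27` → n = 3; c = 2; count = 27
`n, c = c, n` → n = 2; c = 3
`c, count = count, c` → c = 27; count = 3
So count = 3

Answer: 3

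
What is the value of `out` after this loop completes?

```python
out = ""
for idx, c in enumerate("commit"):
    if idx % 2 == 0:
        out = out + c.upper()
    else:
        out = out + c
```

Uppercase even positions in 'commit'
`out` takes the values: "" → "C" → "Co" → "CoM" → "CoMm" → "CoMmI" → "CoMmIt"

Answer: "CoMmIt"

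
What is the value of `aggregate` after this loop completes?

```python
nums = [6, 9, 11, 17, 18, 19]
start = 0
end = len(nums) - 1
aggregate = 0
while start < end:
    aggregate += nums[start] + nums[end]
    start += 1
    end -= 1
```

Sum of pairs from ends
`aggregate` takes the values: 0 → 25 → 52 → 80

Answer: 80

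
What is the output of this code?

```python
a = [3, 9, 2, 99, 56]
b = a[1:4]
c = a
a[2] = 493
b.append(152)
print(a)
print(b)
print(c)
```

Key concept: slice vs alias.
Step by step:
`a = [3, 9, 2, 99, 56]` → a = [3, 9, 2, 99, 56]
`b = a[1:4]` → b = [9, 2, 99]
`c = a` → c = [3, 9, 2, 99, 56] (same object as a)
`a[2] = 493` → a = [3, 9, 493, 99, 56] (same object as c); c = [3, 9, 493, 99, 56] (same object as a)
`b.append(152)` → b = [9, 2, 99, 152]
`print(a)` → prints [3, 9, 493, 99, 56]
`print(b)` → prints [9, 2, 99, 152]
`print(c)` → prints [3, 9, 493, 99, 56]

Answer:
[3, 9, 493, 99, 56]
[9, 2, 99, 152]
[3, 9, 493, 99, 56]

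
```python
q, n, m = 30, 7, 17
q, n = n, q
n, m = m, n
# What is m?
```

Trace:
`q, n, m = 30, 7, 17` → q = 30; n = 7; m = 17
`q, n = n, q` → q = 7; n = 30
`n, m = m, n` → n = 17; m = 30
So m = 30

Answer: 30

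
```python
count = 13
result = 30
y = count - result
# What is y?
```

Trace:
`count = 13` → count = 13
`result = 30` → result = 30
`y = count - result` → y = -17
So y = -17

Answer: -17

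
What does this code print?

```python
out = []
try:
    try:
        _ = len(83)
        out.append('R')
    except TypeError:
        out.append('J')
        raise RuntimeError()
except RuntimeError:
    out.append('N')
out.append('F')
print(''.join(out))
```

Execution trace: 'J' (inner except TypeError) → 'N' (outer except RuntimeError) → 'F' (after the try/except). Output: JNF

Answer: JNF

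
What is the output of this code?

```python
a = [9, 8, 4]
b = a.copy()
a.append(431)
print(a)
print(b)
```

Key concept: list.copy() creates independent copy.
Step by step:
`a = [9, 8, 4]` → a = [9, 8, 4]
`b = a.copy()` → b = [9, 8, 4]
`a.append(431)` → a = [9, 8, 4, 431]
`print(a)` → prints [9, 8, 4, 431]
`print(b)` → prints [9, 8, 4]

Answer:
[9, 8, 4, 431]
[9, 8, 4]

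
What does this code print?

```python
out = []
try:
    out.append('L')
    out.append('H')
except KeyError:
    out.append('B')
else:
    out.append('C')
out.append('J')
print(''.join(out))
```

Execution trace: 'L' (try body) → 'H' (try body, no exception) → 'C' (else) → 'J' (after the try/except). Output: LHCJ

Answer: LHCJ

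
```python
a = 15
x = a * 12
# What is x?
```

Trace:
`a = 15` → a = 15
`x = a * 12` → x = 180
So x = 180

Answer: 180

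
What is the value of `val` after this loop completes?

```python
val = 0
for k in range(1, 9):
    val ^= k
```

XOR of 1 to 8
`val` takes the values: 0 → 1 → 3 → 0 → 4 → 1 → 7 → 0 → 8

Answer: 8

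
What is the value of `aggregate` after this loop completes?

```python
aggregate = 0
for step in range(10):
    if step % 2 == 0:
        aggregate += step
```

Sum of even numbers 0 to 9
`aggregate` takes the values: 0 → 2 → 6 → 12 → 20

Answer: 20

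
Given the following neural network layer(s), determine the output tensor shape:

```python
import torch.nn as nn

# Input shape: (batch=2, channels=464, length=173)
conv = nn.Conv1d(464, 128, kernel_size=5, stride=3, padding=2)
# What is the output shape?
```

Input: (2, 464, 173) -> Output: (2, 128, 58)

Answer: (2, 128, 58)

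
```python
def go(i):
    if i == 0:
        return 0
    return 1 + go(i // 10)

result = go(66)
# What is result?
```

Count of digits of 66: 2

Answer: 2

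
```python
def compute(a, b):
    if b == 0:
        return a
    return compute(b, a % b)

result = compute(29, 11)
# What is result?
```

compute(29, 11) -> compute(11, 7) -> compute(7, 4) -> compute(4, 3) -> compute(3, 1) -> compute(1, 0) -> 1

Answer: 1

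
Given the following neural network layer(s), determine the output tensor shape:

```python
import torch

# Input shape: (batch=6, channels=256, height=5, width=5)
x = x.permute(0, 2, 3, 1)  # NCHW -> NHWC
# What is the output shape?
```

Input: (6, 256, 5, 5) -> Output: (6, 5, 5, 256)

Answer: (6, 5, 5, 256)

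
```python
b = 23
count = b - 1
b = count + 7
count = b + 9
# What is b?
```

Trace:
`b = 23` → b = 23
`count = b - 1` → count = 22
`b = count + 7` → b = 29
`count = b + 9` → count = 38
So b = 29

Answer: 29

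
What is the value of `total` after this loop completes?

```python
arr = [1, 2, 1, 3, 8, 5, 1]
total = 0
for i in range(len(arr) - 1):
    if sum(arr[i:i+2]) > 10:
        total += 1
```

Count windows with sum > 10
`total` takes the values: 0 → 1 → 2

Answer: 2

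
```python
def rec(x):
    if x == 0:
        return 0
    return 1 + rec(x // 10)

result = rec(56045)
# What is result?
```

Count of digits of 56045: 5

Answer: 5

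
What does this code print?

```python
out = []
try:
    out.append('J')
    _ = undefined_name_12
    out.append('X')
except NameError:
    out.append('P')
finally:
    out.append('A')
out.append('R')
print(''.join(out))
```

Execution trace: 'J' (try body) → 'P' (except NameError) → 'A' (finally) → 'R' (after the try/except). Output: JPAR

Answer: JPAR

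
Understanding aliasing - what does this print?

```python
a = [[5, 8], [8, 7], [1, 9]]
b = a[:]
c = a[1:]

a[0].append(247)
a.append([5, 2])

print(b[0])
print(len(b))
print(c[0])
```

Key concept: slice with nested mutation.
Step by step:
`a = [[5, 8], [8, 7], [1, 9]]` → a = [[5, 8], [8, 7], [1, 9]]
`b = a[:]` → b = [[5, 8], [8, 7], [1, 9]]
`c = a[1:]` → c = [[8, 7], [1, 9]]
`a[0].append(247)` → a = [[5, 8, 247], [8, 7], [1, 9]]; b = [[5, 8, 247], [8, 7], [1, 9]]
`a.append([5, 2])` → a = [[5, 8, 247], [8, 7], [1, 9], [5, 2]]
`print(b[0])` → prints [5, 8, 247]
`print(len(b))` → prints 3
`print(c[0])` → prints [8, 7]

Answer:
[5, 8, 247]
3
[8, 7]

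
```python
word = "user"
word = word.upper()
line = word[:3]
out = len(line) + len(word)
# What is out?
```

Trace:
`word = "user"` → word = 'user'
`word = word.upper()` → word = 'USER'
`line = word[:3]` → line = 'USE'
`out = len(line) + len(word)` → out = 7
So out = 7

Answer: 7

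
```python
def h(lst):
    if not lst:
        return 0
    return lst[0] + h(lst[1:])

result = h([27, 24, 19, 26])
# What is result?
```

27 + 24 + 19 + 26 + 0 = 96

Answer: 96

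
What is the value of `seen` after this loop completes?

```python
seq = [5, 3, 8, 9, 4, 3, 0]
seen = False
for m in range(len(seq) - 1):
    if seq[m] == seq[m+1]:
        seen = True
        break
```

Check consecutive duplicates in [5, 3, 8, 9, 4, 3, 0]
`seen` takes the values: False

Answer: False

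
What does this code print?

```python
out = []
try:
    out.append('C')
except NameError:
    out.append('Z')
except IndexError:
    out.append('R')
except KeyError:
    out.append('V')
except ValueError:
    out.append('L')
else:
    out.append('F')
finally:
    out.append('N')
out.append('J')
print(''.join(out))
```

Execution trace: 'C' (try body, no exception) → 'F' (else) → 'N' (finally) → 'J' (after the try/except). Output: CFNJ

Answer: CFNJ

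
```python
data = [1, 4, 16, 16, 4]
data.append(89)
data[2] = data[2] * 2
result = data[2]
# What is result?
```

Trace:
`data = [1, 4, 16, 16, 4]` → data = [1, 4, 16, 16, 4]
`data.append(89)` → data = [1, 4, 16, 16, 4, 89]
`data[2] = data[2] * 2` → data = [1, 4, 32, 16, 4, 89]
`result = data[2]` → result = 32
So result = 32

Answer: 32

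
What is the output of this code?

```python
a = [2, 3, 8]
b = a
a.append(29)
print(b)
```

Key concept: basic list aliasing.
Step by step:
`a = [2, 3, 8]` → a = [2, 3, 8]
`b = a` → b = [2, 3, 8] (same object as a)
`a.append(29)` → a = [2, 3, 8, 29] (same object as b); b = [2, 3, 8, 29] (same object as a)
`print(b)` → prints [2, 3, 8, 29]

Answer: [2, 3, 8, 29]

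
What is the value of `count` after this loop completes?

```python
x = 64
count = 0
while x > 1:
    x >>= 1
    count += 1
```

Count right shifts until 1
`count` takes the values: 0 → 1 → 2 → 3 → 4 → 5 → 6

Answer: 6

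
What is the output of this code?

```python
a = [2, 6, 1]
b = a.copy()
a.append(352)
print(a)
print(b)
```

Key concept: list.copy() creates independent copy.
Step by step:
`a = [2, 6, 1]` → a = [2, 6, 1]
`b = a.copy()` → b = [2, 6, 1]
`a.append(352)` → a = [2, 6, 1, 352]
`print(a)` → prints [2, 6, 1, 352]
`print(b)` → prints [2, 6, 1]

Answer:
[2, 6, 1, 352]
[2, 6, 1]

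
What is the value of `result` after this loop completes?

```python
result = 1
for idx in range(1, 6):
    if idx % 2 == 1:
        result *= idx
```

Product of odd numbers 1 to 5
`result` takes the values: 1 → 3 → 15

Answer: 15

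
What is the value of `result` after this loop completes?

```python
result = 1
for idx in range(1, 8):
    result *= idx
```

7! = 5040
`result` takes the values: 1 → 2 → 6 → 24 → 120 → 720 → 5040

Answer: 5040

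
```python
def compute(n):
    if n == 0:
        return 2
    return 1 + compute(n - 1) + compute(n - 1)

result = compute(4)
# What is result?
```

compute(n) = 1 + 2·compute(n-1), compute(0)=2. Closed form: (2+1)·2^4 - 1 = 47.

Answer: 47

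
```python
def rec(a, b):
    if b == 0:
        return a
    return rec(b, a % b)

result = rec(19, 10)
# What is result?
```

rec(19, 10) -> rec(10, 9) -> rec(9, 1) -> rec(1, 0) -> 1

Answer: 1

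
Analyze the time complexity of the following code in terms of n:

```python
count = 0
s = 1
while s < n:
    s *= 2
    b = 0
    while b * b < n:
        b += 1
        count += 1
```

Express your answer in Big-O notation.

Each loop level contributes: log n × √n. Multiplying the contributions gives O(√n log n).

Answer: O(√n log n)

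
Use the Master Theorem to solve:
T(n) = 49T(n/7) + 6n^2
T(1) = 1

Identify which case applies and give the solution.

a=49, b=7, f(n)=6n^2. log_7(49) = 2. Since c=2 = 2, Case 2 applies: T(n) = Θ(n^log_b(a) · log n) = O(n^2 log n).

Answer: O(n^2 log n) - Case 2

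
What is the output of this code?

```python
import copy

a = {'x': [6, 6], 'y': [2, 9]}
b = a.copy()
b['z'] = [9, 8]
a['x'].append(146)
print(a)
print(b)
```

Key concept: shallow copy of dict with mutable values.
Step by step:
`a = {'x': [6, 6], 'y': [2, 9]}` → a = {'x': [6, 6], 'y': [2, 9]}
`b = a.copy()` → b = {'x': [6, 6], 'y': [2, 9]}
`b['z'] = [9, 8]` → b = {'x': [6, 6], 'y': [2, 9], 'z': [9, 8]}
`a['x'].append(146)` → a = {'x': [6, 6, 146], 'y': [2, 9]}; b = {'x': [6, 6, 146], 'y': [2, 9], 'z': [9, 8]}
`print(a)` → prints {'x': [6, 6, 146], 'y': [2, 9]}
`print(b)` → prints {'x': [6, 6, 146], 'y': [2, 9], 'z': [9, 8]}

Answer:
{'x': [6, 6, 146], 'y': [2, 9]}
{'x': [6, 6, 146], 'y': [2, 9], 'z': [9, 8]}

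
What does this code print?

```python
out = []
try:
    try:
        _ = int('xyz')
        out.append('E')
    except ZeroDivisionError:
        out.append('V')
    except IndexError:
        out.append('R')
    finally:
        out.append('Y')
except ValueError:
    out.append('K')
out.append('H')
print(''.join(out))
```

Execution trace: 'Y' (finally) → 'K' (outer except ValueError) → 'H' (after the try/except). Output: YKH

Answer: YKH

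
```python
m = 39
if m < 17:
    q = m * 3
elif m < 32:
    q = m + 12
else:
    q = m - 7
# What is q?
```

Trace:
`m = 39` → m = 39
`if m < 17: ...` → m < 17 is False, m < 32 is False, take else branch → q = 32
So q = 32

Answer: 32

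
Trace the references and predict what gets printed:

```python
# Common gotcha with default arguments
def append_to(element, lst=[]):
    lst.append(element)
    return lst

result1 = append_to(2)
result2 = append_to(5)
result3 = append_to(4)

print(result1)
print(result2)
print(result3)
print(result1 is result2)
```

Key concept: mutable default argument gotcha.
Step by step:
`result1 = append_to(2)` → result1 = [2]
`result2 = append_to(5)` → result1 = [2, 5] (same object as result2); result2 = [2, 5] (same object as result1)
`result3 = append_to(4)` → result1 = [2, 5, 4] (same object as result2, result3); result2 = [2, 5, 4] (same object as result1, result3); result3 = [2, 5, 4] (same object as result1, result2)
`print(result1)` → prints [2, 5, 4]
`print(result2)` → prints [2, 5, 4]
`print(result3)` → prints [2, 5, 4]
`print(result1 is result2)` → prints True

Answer:
[2, 5, 4]
[2, 5, 4]
[2, 5, 4]
True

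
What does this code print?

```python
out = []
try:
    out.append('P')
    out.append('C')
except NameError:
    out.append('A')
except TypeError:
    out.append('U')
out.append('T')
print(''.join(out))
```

Execution trace: 'P' (try body) → 'C' (try body, no exception) → 'T' (after the try/except). Output: PCT

Answer: PCT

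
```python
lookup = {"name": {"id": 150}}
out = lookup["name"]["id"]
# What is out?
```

Trace:
`lookup = {"name": {"id": 150}}` → lookup = {'name': {'id': 150}}
`out = lookup["name"]["id"]` → out = 150
So out = 150

Answer: 150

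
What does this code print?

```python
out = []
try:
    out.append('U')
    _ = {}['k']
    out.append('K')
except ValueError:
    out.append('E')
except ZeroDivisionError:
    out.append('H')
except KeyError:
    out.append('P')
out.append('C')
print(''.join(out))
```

Execution trace: 'U' (try body) → 'P' (except KeyError) → 'C' (after the try/except). Output: UPC

Answer: UPC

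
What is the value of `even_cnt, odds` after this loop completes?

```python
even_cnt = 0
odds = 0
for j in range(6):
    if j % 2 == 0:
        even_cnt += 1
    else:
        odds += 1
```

Count evens and odds in range(6)
`even_cnt, odds` takes the values: (0, 0) → (1, 0) → (1, 1) → (2, 1) → (2, 2) → (3, 2) → (3, 3)

Answer: 3, 3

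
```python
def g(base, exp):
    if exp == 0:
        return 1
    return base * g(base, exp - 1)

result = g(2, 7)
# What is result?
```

g(2, 7) = 2 * 2 * 2 * 2 * 2 * 2 * 2 = 128

Answer: 128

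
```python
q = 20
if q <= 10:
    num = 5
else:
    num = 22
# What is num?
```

Trace:
`q = 20` → q = 20
`if q <= 10: ...` → q <= 10 is False, take else branch → num = 22
So num = 22

Answer: 22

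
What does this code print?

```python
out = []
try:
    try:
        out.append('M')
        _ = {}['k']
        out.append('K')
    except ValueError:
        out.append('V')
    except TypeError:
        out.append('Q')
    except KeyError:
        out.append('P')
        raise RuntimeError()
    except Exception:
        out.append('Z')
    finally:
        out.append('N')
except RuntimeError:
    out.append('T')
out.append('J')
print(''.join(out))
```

Execution trace: 'M' (inner try body) → 'P' (inner except KeyError) → 'N' (inner finally) → 'T' (outer except RuntimeError) → 'J' (after the try/except). Output: MPNTJ

Answer: MPNTJ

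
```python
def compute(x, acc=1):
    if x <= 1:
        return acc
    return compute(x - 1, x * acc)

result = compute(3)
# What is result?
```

Accumulator trace (n, acc): (3, 1) -> (2, 3) -> (1, 6) -> return 6

Answer: 6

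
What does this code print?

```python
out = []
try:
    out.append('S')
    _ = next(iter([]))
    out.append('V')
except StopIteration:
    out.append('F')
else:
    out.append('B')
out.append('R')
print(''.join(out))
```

Execution trace: 'S' (try body) → 'F' (except StopIteration) → 'R' (after the try/except). Output: SFR

Answer: SFR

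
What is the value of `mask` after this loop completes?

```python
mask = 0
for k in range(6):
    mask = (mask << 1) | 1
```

Build 6 consecutive 1-bits: 0b111111
`mask` takes the values: 0 → 1 → 3 → 7 → 15 → 31 → 63

Answer: 63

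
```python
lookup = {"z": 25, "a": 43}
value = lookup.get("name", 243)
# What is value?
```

Trace:
`lookup = {"z": 25, "a": 43}` → lookup = {'z': 25, 'a': 43}
`value = lookup.get("name", 243)` → value = 243
So value = 243

Answer: 243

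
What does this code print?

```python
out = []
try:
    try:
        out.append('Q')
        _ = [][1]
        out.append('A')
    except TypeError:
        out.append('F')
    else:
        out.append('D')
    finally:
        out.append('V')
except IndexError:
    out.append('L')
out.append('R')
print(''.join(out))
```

Execution trace: 'Q' (try body) → 'V' (finally) → 'L' (outer except IndexError) → 'R' (after the try/except). Output: QVLR

Answer: QVLR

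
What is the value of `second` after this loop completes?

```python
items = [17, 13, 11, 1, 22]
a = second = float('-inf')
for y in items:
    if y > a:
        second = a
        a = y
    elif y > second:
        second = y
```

Second largest (with repeats) in [17, 13, 11, 1, 22]
`second` takes the values: -inf → 13 → 17

Answer: 17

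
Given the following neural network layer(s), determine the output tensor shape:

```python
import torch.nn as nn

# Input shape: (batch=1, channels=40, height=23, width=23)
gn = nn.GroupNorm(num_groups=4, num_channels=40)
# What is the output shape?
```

Input: (1, 40, 23, 23) -> Output: (1, 40, 23, 23)

Answer: (1, 40, 23, 23)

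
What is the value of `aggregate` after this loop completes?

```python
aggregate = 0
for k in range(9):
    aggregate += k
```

Sum of 0 to 8 = 36
`aggregate` takes the values: 0 → 1 → 3 → 6 → 10 → 15 → 21 → 28 → 36

Answer: 36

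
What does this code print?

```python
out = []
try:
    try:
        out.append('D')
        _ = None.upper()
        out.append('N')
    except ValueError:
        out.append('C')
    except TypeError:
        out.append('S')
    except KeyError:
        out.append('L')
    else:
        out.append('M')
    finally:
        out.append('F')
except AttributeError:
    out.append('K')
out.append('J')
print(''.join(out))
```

Execution trace: 'D' (try body) → 'F' (finally) → 'K' (outer except AttributeError) → 'J' (after the try/except). Output: DFKJ

Answer: DFKJ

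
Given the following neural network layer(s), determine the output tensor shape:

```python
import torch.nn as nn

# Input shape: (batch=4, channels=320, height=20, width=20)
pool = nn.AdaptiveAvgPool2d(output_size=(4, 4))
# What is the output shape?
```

Input: (4, 320, 20, 20) -> Output: (4, 320, 4, 4)

Answer: (4, 320, 4, 4)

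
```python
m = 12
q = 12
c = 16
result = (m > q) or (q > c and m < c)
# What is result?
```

Trace:
`m = 12` → m = 12
`q = 12` → q = 12
`c = 16` → c = 16
`result = (m > q) or (q > c and m < c)` → result = False
So result = False

Answer: False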